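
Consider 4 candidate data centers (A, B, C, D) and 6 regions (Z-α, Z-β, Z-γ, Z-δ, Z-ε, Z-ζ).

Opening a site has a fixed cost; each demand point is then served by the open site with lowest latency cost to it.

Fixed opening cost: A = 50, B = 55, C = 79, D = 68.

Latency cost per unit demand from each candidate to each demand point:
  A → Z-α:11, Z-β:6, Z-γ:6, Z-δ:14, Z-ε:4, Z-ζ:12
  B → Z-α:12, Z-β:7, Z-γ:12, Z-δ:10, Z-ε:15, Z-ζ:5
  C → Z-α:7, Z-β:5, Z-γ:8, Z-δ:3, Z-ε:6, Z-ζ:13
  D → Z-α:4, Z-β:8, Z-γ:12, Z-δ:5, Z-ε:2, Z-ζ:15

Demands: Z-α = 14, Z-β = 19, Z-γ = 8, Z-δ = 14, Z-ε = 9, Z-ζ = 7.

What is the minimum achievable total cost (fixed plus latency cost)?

508

Open {A, D}: assign each demand point to its cheapest open site.
  Z-α→D 14×4=56, Z-β→A 19×6=114, Z-γ→A 8×6=48, Z-δ→D 14×5=70, Z-ε→D 9×2=18, Z-ζ→A 7×12=84
  latency cost 390, fixed 118 → total 508.
Compare {B, C, D}: latency cost 310 + fixed 202 = 512.
Compare {C, D}: latency cost 366 + fixed 147 = 513.
Compare {A, B, D}: latency cost 341 + fixed 173 = 514.
All other subsets cost ≥ 512. Minimum total cost: 508.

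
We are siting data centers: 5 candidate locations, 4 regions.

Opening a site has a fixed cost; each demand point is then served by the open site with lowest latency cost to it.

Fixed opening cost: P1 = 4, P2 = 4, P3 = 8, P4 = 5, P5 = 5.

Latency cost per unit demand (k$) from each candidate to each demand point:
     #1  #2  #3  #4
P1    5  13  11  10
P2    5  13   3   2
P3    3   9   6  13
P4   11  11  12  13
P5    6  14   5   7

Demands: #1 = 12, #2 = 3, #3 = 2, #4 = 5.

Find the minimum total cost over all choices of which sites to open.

Open {P2, P3}: assign each demand point to its cheapest open site.
  #1→P3 12×3=36, #2→P3 3×9=27, #3→P2 2×3=6, #4→P2 5×2=10
  latency cost 79, fixed 12 → total 91.
Compare {P1, P2, P3}: latency cost 79 + fixed 16 = 95.
Compare {P2, P3, P4}: latency cost 79 + fixed 17 = 96.
Compare {P2, P3, P5}: latency cost 79 + fixed 17 = 96.
All other subsets cost ≥ 95. Minimum total cost: 91.

91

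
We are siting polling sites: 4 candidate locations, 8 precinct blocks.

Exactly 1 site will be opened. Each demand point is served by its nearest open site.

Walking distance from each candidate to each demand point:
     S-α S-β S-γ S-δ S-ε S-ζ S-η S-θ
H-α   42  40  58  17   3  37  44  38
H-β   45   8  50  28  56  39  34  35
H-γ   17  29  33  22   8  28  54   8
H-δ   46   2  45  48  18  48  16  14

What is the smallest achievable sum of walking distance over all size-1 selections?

199

Open {H-γ}.
  S-α→H-γ 17, S-β→H-γ 29, S-γ→H-γ 33, S-δ→H-γ 22, S-ε→H-γ 8, S-ζ→H-γ 28, S-η→H-γ 54, S-θ→H-γ 8  ⇒ total 199.
Compare {H-δ}: total 237.
Compare {H-α}: total 279.
No size-1 selection does better; minimum is 199.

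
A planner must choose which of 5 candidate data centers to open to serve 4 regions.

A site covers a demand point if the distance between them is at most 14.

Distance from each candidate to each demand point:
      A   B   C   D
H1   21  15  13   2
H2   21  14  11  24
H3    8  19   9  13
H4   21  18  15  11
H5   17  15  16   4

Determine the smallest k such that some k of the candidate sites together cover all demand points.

2

Coverage sets (demand points within 14 of each site):
  H1: {C, D}
  H2: {B, C}
  H3: {A, C, D}
  H4: {D}
  H5: {D}
No single site covers all 4 demand points.
But {H2, H3} covers everything, so the minimum is 2.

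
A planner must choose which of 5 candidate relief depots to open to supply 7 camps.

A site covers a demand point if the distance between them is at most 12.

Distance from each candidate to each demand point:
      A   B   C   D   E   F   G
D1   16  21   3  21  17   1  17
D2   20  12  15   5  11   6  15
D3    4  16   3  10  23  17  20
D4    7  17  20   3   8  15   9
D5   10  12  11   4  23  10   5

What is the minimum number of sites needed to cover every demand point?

2

Coverage sets (demand points within 12 of each site):
  D1: {C, F}
  D2: {B, D, E, F}
  D3: {A, C, D}
  D4: {A, D, E, G}
  D5: {A, B, C, D, F, G}
No single site covers all 7 demand points.
But {D2, D5} covers everything, so the minimum is 2.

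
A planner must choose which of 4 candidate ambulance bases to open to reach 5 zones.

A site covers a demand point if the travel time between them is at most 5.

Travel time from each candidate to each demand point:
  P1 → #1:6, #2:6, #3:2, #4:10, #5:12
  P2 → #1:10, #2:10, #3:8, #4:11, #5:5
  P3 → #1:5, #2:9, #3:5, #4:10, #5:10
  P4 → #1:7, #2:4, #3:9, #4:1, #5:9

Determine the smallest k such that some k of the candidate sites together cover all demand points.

Coverage sets (demand points within 5 of each site):
  P1: {#3}
  P2: {#5}
  P3: {#1, #3}
  P4: {#2, #4}
No 2 sites suffice: every size-2 union leaves at least one demand point uncovered.
But {P2, P3, P4} covers everything, so the minimum is 3.

3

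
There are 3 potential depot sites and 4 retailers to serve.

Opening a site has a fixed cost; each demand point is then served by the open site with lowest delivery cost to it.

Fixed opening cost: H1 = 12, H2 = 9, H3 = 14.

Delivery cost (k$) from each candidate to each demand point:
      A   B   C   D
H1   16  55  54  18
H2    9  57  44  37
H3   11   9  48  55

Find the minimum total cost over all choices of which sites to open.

112

Open {H1, H3}: assign each demand point to its cheapest open site.
  A→H3 11, B→H3 9, C→H3 48, D→H1 18
  delivery cost 86, fixed 26 → total 112.
Compare {H1, H2, H3}: delivery cost 80 + fixed 35 = 115.
Compare {H2, H3}: delivery cost 99 + fixed 23 = 122.
Compare {H3}: delivery cost 123 + fixed 14 = 137.
All other subsets cost ≥ 115. Minimum total cost: 112.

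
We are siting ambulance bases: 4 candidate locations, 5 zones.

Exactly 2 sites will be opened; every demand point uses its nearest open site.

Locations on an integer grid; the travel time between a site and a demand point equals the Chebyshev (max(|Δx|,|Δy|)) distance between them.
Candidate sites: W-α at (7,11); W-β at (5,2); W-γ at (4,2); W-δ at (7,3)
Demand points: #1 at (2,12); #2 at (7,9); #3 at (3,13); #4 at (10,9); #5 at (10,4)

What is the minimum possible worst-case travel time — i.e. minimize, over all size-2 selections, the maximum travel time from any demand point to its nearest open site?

Open {W-α, W-β}.
  Farthest demand point is #1 at travel time 5 (to W-α); all others are ≤ 5.
With {W-α, W-δ} the worst case is 5.
With {W-α, W-γ} the worst case is 6.
No size-2 selection achieves below 5.

5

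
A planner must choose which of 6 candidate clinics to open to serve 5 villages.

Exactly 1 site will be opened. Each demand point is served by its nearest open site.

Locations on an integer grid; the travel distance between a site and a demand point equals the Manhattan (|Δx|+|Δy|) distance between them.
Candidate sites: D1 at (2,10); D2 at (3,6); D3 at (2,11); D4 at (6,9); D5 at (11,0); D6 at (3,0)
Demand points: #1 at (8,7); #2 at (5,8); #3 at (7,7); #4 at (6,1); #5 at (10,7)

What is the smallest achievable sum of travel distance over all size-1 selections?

Open {D4}.
  #1→D4 4, #2→D4 2, #3→D4 3, #4→D4 8, #5→D4 6  ⇒ total 23.
Compare {D2}: total 31.
Compare {D1}: total 46.
No size-1 selection does better; minimum is 23.

23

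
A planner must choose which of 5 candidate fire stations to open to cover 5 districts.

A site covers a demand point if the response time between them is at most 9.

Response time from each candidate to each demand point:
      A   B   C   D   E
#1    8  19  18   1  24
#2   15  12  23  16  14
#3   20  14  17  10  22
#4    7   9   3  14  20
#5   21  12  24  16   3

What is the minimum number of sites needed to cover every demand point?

3

Coverage sets (demand points within 9 of each site):
  #1: {A, D}
  #2: {}
  #3: {}
  #4: {A, B, C}
  #5: {E}
No 2 sites suffice: every size-2 union leaves at least one demand point uncovered.
But {#1, #4, #5} covers everything, so the minimum is 3.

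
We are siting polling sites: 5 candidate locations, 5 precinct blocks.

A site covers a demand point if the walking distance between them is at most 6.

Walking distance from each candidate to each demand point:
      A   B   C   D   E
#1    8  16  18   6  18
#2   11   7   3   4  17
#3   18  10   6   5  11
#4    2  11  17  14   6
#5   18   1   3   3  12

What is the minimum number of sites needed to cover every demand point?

2

Coverage sets (demand points within 6 of each site):
  #1: {D}
  #2: {C, D}
  #3: {C, D}
  #4: {A, E}
  #5: {B, C, D}
No single site covers all 5 demand points.
But {#4, #5} covers everything, so the minimum is 2.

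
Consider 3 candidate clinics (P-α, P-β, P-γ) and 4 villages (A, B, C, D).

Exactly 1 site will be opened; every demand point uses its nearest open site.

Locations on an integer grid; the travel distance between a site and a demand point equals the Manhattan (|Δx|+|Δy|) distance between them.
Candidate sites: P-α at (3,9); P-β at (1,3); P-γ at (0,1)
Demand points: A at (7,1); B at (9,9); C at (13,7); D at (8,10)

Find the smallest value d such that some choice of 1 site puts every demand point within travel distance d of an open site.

Open {P-α}.
  Farthest demand point is A at travel distance 12 (to P-α); all others are ≤ 12.
With {P-β} the worst case is 16.
With {P-γ} the worst case is 19.
No size-1 selection achieves below 12.

12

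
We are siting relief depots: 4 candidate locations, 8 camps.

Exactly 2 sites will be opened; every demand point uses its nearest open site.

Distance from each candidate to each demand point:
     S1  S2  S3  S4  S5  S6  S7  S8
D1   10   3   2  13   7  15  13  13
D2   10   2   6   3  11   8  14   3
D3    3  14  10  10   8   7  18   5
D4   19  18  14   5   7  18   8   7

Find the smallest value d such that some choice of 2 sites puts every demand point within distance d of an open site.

10

Open {D2, D4}.
  Farthest demand point is S1 at distance 10 (to D2); all others are ≤ 10.
With {D1, D2} the worst case is 13.
With {D1, D3} the worst case is 13.
No size-2 selection achieves below 10.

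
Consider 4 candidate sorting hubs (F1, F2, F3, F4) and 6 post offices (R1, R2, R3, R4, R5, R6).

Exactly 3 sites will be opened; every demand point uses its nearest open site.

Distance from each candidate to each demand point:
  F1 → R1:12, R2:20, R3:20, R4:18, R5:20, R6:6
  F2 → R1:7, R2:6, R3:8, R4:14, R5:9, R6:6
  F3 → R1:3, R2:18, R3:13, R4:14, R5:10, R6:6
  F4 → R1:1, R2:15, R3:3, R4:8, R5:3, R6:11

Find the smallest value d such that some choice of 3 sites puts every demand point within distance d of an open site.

Open {F1, F2, F4}.
  Farthest demand point is R4 at distance 8 (to F4); all others are ≤ 8.
With {F2, F3, F4} the worst case is 8.
With {F1, F2, F3} the worst case is 14.
No size-3 selection achieves below 8.

8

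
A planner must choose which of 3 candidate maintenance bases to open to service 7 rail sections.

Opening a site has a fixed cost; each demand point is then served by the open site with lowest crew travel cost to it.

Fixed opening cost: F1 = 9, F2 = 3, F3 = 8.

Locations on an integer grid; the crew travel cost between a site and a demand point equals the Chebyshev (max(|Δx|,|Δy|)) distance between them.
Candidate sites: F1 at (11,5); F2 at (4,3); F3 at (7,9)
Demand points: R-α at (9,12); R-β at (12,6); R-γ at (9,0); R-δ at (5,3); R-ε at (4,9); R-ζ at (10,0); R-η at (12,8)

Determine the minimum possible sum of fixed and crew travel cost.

39

Open {F2, F3}: assign each demand point to its cheapest open site.
  R-α→F3 3, R-β→F3 5, R-γ→F2 5, R-δ→F2 1, R-ε→F3 3, R-ζ→F2 6, R-η→F3 5
  crew travel cost 28, fixed 11 → total 39.
Compare {F1, F2}: crew travel cost 28 + fixed 12 = 40.
Compare {F1, F2, F3}: crew travel cost 21 + fixed 20 = 41.
Compare {F1}: crew travel cost 34 + fixed 9 = 43.
All other subsets cost ≥ 40. Minimum total cost: 39.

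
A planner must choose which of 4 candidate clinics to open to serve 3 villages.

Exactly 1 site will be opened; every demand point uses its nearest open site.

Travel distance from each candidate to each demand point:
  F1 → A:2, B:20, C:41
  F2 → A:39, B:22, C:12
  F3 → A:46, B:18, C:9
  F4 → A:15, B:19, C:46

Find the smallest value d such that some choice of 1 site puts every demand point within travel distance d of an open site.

39

Open {F2}.
  Farthest demand point is A at travel distance 39 (to F2); all others are ≤ 39.
With {F1} the worst case is 41.
With {F3} the worst case is 46.
No size-1 selection achieves below 39.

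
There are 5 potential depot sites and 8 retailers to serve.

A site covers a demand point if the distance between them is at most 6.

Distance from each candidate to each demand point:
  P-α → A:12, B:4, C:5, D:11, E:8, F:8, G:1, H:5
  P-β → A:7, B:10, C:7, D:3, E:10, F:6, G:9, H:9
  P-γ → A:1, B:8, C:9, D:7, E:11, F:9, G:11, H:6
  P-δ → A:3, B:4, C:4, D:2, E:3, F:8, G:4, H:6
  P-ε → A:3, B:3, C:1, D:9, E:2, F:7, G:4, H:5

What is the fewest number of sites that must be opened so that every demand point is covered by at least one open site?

Coverage sets (demand points within 6 of each site):
  P-α: {B, C, G, H}
  P-β: {D, F}
  P-γ: {A, H}
  P-δ: {A, B, C, D, E, G, H}
  P-ε: {A, B, C, E, G, H}
No single site covers all 8 demand points.
But {P-β, P-δ} covers everything, so the minimum is 2.

2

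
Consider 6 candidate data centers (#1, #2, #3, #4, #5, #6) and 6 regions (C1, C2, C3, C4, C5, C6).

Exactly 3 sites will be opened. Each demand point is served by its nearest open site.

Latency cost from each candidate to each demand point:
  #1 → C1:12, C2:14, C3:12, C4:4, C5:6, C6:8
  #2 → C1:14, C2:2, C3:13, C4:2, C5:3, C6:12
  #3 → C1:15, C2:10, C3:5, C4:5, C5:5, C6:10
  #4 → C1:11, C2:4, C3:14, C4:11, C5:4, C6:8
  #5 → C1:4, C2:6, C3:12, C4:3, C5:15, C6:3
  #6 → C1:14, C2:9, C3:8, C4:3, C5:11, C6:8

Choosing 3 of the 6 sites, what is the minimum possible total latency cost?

Open {#2, #3, #5}.
  C1→#5 4, C2→#2 2, C3→#3 5, C4→#2 2, C5→#2 3, C6→#5 3  ⇒ total 19.
Compare {#2, #5, #6}: total 22.
Compare {#3, #4, #5}: total 23.
No size-3 selection does better; minimum is 19.

19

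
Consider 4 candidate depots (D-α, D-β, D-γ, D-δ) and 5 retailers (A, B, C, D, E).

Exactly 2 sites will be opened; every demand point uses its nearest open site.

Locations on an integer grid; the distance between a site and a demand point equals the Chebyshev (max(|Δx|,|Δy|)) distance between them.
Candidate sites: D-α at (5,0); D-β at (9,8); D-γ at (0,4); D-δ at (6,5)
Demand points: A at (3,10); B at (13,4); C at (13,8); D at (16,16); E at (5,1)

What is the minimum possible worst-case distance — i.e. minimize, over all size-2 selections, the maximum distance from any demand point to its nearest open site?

8

Open {D-α, D-β}.
  Farthest demand point is D at distance 8 (to D-β); all others are ≤ 8.
With {D-β, D-γ} the worst case is 8.
With {D-β, D-δ} the worst case is 8.
No size-2 selection achieves below 8.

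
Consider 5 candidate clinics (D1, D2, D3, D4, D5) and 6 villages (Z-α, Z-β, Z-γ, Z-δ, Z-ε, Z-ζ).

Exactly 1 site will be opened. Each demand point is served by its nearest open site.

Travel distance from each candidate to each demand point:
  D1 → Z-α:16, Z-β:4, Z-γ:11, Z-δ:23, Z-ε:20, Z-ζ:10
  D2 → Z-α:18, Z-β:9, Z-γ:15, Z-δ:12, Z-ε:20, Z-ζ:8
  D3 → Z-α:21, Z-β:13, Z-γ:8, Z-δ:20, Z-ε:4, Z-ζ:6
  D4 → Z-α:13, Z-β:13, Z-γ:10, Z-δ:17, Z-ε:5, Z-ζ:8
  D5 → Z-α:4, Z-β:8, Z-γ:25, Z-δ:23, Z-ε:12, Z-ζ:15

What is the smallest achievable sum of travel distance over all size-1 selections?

Open {D4}.
  Z-α→D4 13, Z-β→D4 13, Z-γ→D4 10, Z-δ→D4 17, Z-ε→D4 5, Z-ζ→D4 8  ⇒ total 66.
Compare {D3}: total 72.
Compare {D2}: total 82.
No size-1 selection does better; minimum is 66.

66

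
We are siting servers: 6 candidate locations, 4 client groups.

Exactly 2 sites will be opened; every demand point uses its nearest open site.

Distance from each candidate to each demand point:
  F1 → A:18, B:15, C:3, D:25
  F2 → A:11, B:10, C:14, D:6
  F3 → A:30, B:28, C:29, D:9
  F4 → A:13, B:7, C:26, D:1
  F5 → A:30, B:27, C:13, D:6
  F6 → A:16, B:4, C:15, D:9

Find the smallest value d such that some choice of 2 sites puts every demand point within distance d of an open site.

11

Open {F1, F2}.
  Farthest demand point is A at distance 11 (to F2); all others are ≤ 11.
With {F1, F4} the worst case is 13.
With {F2, F5} the worst case is 13.
No size-2 selection achieves below 11.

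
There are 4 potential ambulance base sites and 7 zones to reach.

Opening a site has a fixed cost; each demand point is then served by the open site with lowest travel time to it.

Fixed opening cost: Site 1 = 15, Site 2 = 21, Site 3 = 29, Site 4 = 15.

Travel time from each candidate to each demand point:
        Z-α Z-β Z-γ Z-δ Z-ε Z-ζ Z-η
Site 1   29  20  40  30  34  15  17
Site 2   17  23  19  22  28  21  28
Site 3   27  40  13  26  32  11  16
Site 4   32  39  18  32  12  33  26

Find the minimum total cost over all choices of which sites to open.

171

Open {Site 1, Site 4}: assign each demand point to its cheapest open site.
  Z-α→Site 1 29, Z-β→Site 1 20, Z-γ→Site 4 18, Z-δ→Site 1 30, Z-ε→Site 4 12, Z-ζ→Site 1 15, Z-η→Site 1 17
  travel time 141, fixed 30 → total 171.
Compare {Site 1, Site 2, Site 4}: travel time 121 + fixed 51 = 172.
Compare {Site 1, Site 2}: travel time 138 + fixed 36 = 174.
Compare {Site 2, Site 4}: travel time 139 + fixed 36 = 175.
All other subsets cost ≥ 172. Minimum total cost: 171.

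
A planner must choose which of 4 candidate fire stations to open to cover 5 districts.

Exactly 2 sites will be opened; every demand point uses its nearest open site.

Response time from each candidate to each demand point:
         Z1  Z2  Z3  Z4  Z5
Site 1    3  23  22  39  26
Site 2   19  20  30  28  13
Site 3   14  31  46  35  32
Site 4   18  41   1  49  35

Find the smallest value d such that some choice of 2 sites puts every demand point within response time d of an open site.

28

Open {Site 1, Site 2}.
  Farthest demand point is Z4 at response time 28 (to Site 2); all others are ≤ 28.
With {Site 2, Site 4} the worst case is 28.
With {Site 2, Site 3} the worst case is 30.
No size-2 selection achieves below 28.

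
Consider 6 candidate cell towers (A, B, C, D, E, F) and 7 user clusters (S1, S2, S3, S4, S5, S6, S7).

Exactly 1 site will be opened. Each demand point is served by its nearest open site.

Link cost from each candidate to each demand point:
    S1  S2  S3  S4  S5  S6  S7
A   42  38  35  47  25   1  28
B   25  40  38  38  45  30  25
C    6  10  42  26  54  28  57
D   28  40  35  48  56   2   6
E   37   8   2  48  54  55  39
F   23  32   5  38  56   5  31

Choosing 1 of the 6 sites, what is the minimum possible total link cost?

190

Open {F}.
  S1→F 23, S2→F 32, S3→F 5, S4→F 38, S5→F 56, S6→F 5, S7→F 31  ⇒ total 190.
Compare {D}: total 215.
Compare {A}: total 216.
No size-1 selection does better; minimum is 190.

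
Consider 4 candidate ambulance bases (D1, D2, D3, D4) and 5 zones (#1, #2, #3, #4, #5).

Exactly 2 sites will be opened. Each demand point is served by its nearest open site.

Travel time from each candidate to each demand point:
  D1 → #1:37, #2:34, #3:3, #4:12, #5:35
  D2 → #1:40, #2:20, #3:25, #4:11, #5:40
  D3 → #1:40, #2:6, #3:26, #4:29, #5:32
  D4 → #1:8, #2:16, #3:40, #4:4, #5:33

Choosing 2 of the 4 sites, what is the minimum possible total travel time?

64

Open {D1, D4}.
  #1→D4 8, #2→D4 16, #3→D1 3, #4→D4 4, #5→D4 33  ⇒ total 64.
Compare {D3, D4}: total 76.
Compare {D2, D4}: total 86.
No size-2 selection does better; minimum is 64.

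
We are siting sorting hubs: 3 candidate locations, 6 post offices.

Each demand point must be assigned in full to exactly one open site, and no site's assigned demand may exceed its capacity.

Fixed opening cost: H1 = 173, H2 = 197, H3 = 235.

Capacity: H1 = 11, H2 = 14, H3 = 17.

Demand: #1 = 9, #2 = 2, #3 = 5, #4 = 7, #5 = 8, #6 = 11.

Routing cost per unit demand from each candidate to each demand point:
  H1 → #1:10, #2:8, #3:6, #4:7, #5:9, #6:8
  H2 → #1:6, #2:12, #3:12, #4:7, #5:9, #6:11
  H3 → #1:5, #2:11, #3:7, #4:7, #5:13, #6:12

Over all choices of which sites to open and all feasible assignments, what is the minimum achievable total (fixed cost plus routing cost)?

Open {H1, H2, H3}; cheapest assignment that respects the capacities:
  H1 (cap 11, load 11): #6 — cost 11×8 = 88
  H2 (cap 14, load 14): #2, #3, #4 — cost 2×12 + 5×12 + 7×7 = 133
  H3 (cap 17, load 17): #1, #5 — cost 9×5 + 8×13 = 149
  Shipping 370, fixed 605 → total 975.
  Any other capacity-feasible assignment to {H1, H2, H3} ships for at least 370.
Total demand is 42 and no other set of sites has combined capacity ≥ 42, so {H1, H2, H3} is the only feasible choice of open sites. Minimum: 975.

975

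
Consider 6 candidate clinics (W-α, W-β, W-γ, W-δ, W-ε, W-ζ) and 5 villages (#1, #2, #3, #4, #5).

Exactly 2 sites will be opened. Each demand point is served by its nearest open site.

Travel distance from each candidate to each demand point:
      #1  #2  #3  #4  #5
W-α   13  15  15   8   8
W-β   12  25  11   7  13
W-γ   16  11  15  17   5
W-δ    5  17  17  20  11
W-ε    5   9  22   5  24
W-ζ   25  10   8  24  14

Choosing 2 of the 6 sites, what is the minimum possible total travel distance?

Open {W-γ, W-ε}.
  #1→W-ε 5, #2→W-ε 9, #3→W-γ 15, #4→W-ε 5, #5→W-γ 5  ⇒ total 39.
Compare {W-ε, W-ζ}: total 41.
Compare {W-α, W-ε}: total 42.
No size-2 selection does better; minimum is 39.

39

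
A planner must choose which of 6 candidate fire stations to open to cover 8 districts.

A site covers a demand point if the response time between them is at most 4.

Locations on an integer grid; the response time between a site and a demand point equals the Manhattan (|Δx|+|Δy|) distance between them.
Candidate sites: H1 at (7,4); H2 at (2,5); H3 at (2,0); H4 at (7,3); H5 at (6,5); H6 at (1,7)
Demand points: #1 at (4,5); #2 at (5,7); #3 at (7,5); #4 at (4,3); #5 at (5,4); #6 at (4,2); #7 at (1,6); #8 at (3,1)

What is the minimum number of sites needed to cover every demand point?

Coverage sets (demand points within 4 of each site):
  H1: {#1, #3, #4, #5}
  H2: {#1, #4, #5, #7}
  H3: {#6, #8}
  H4: {#3, #4, #5, #6}
  H5: {#1, #2, #3, #4, #5}
  H6: {#2, #7}
No 2 sites suffice: every size-2 union leaves at least one demand point uncovered.
But {H1, H3, H6} covers everything, so the minimum is 3.

3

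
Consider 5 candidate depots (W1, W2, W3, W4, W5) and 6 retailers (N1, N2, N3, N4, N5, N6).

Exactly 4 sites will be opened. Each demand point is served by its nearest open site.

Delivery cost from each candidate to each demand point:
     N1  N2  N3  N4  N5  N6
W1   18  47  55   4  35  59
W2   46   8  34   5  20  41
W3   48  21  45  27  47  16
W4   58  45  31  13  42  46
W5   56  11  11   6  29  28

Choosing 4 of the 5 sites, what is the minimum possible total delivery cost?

77

Open {W1, W2, W3, W5}.
  N1→W1 18, N2→W2 8, N3→W5 11, N4→W1 4, N5→W2 20, N6→W3 16  ⇒ total 77.
Compare {W1, W2, W4, W5}: total 89.
Compare {W1, W3, W4, W5}: total 89.
No size-4 selection does better; minimum is 77.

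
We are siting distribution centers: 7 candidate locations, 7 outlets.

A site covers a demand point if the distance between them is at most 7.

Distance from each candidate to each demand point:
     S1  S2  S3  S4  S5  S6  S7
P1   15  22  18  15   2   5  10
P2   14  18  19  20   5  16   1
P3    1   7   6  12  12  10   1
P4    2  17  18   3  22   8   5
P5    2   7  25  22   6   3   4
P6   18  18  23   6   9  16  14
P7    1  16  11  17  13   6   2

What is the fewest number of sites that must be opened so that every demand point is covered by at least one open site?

Coverage sets (demand points within 7 of each site):
  P1: {S5, S6}
  P2: {S5, S7}
  P3: {S1, S2, S3, S7}
  P4: {S1, S4, S7}
  P5: {S1, S2, S5, S6, S7}
  P6: {S4}
  P7: {S1, S6, S7}
No 2 sites suffice: every size-2 union leaves at least one demand point uncovered.
But {P1, P3, P4} covers everything, so the minimum is 3.

3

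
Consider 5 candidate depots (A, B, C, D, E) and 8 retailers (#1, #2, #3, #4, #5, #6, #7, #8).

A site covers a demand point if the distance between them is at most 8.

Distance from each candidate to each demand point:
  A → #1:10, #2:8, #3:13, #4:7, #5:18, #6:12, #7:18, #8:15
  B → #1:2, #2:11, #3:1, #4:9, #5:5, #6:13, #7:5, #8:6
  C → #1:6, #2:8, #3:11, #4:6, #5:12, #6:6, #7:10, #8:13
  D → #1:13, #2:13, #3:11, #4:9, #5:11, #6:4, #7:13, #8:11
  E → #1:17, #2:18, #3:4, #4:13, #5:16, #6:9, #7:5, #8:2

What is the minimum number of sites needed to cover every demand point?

Coverage sets (demand points within 8 of each site):
  A: {#2, #4}
  B: {#1, #3, #5, #7, #8}
  C: {#1, #2, #4, #6}
  D: {#6}
  E: {#3, #7, #8}
No single site covers all 8 demand points.
But {B, C} covers everything, so the minimum is 2.

2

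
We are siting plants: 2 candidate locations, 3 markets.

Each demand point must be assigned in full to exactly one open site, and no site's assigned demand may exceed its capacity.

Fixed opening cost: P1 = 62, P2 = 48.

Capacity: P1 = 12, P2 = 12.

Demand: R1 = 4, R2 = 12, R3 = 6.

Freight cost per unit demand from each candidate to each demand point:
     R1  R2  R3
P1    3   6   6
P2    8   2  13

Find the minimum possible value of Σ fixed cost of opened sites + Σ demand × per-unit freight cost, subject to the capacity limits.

Open {P1, P2}; cheapest assignment that respects the capacities:
  P1 (cap 12, load 10): R1, R3 — cost 4×3 + 6×6 = 48
  P2 (cap 12, load 12): R2 — cost 12×2 = 24
  Shipping 72, fixed 110 → total 182.
  Any other capacity-feasible assignment to {P1, P2} ships for at least 72.
Total demand is 22 and no other set of sites has combined capacity ≥ 22, so {P1, P2} is the only feasible choice of open sites. Minimum: 182.

182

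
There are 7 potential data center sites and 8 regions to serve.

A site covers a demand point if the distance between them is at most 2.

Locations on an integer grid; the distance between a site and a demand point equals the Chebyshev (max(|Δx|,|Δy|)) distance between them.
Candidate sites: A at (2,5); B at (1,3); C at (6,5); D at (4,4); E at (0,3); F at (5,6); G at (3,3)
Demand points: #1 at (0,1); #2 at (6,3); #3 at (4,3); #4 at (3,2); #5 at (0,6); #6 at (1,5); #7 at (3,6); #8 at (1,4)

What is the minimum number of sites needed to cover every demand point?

Coverage sets (demand points within 2 of each site):
  A: {#3, #5, #6, #7, #8}
  B: {#1, #4, #6, #8}
  C: {#2, #3}
  D: {#2, #3, #4, #7}
  E: {#1, #6, #8}
  F: {#7}
  G: {#3, #4, #6, #8}
No 2 sites suffice: every size-2 union leaves at least one demand point uncovered.
But {A, B, C} covers everything, so the minimum is 3.

3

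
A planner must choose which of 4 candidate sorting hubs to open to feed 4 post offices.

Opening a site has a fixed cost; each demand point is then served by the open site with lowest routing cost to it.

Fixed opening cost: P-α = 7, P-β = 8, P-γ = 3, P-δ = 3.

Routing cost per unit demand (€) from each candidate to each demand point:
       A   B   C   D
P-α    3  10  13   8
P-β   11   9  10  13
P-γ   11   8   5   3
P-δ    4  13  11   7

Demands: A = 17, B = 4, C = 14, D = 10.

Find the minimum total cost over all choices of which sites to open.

Open {P-α, P-γ}: assign each demand point to its cheapest open site.
  A→P-α 17×3=51, B→P-γ 4×8=32, C→P-γ 14×5=70, D→P-γ 10×3=30
  routing cost 183, fixed 10 → total 193.
Compare {P-α, P-γ, P-δ}: routing cost 183 + fixed 13 = 196.
Compare {P-α, P-β, P-γ}: routing cost 183 + fixed 18 = 201.
Compare {P-α, P-β, P-γ, P-δ}: routing cost 183 + fixed 21 = 204.
All other subsets cost ≥ 196. Minimum total cost: 193.

193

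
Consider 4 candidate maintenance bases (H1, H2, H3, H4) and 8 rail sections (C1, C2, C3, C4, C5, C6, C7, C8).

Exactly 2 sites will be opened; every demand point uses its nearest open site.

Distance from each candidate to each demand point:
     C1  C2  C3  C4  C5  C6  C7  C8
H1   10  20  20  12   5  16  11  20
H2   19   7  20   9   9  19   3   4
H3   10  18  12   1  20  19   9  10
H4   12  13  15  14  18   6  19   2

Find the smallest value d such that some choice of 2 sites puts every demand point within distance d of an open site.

15

Open {H1, H4}.
  Farthest demand point is C3 at distance 15 (to H4); all others are ≤ 15.
With {H2, H4} the worst case is 15.
With {H1, H3} the worst case is 18.
No size-2 selection achieves below 15.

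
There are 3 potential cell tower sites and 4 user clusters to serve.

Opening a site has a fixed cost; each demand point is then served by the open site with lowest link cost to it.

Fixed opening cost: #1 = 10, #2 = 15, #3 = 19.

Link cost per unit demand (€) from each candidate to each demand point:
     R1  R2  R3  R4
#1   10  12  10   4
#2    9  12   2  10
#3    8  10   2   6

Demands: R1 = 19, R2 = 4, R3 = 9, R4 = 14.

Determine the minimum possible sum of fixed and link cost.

Open {#1, #3}: assign each demand point to its cheapest open site.
  R1→#3 19×8=152, R2→#3 4×10=40, R3→#3 9×2=18, R4→#1 14×4=56
  link cost 266, fixed 29 → total 295.
Compare {#1, #2, #3}: link cost 266 + fixed 44 = 310.
Compare {#3}: link cost 294 + fixed 19 = 313.
Compare {#1, #2}: link cost 293 + fixed 25 = 318.
All other subsets cost ≥ 310. Minimum total cost: 295.

295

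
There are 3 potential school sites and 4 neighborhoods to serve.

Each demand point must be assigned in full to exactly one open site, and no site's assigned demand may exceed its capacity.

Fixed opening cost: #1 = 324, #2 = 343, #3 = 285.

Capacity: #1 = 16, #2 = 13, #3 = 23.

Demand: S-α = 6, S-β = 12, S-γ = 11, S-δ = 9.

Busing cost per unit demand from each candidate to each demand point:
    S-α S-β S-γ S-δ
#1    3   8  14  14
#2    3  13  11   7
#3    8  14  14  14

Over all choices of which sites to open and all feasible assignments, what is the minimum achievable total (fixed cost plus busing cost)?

Open {#1, #3}; cheapest assignment that respects the capacities:
  #1 (cap 16, load 15): S-α, S-δ — cost 6×3 + 9×14 = 144
  #3 (cap 23, load 23): S-β, S-γ — cost 12×14 + 11×14 = 322
  Shipping 466, fixed 609 → total 1075.
  Any other capacity-feasible assignment to {#1, #3} ships for at least 466.
Compare {#1, #2, #3}: its best feasible assignment gives total 1313.
Every other set of open sites that can feasibly serve all demand totals ≥ 1313 even under its best assignment. Minimum: 1075.

1075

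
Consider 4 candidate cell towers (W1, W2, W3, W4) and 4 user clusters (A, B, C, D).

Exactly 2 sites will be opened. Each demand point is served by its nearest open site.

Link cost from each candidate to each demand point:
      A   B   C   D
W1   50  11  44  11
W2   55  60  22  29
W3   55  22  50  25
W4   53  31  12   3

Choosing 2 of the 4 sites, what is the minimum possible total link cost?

Open {W1, W4}.
  A→W1 50, B→W1 11, C→W4 12, D→W4 3  ⇒ total 76.
Compare {W3, W4}: total 90.
Compare {W1, W2}: total 94.
No size-2 selection does better; minimum is 76.

76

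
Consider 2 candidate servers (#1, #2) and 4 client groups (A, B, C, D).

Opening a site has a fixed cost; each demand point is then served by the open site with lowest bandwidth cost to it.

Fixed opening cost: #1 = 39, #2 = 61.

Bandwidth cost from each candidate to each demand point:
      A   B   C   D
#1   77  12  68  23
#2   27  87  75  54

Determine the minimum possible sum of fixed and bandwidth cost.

Open {#1}: assign each demand point to its cheapest open site.
  A→#1 77, B→#1 12, C→#1 68, D→#1 23
  bandwidth cost 180, fixed 39 → total 219.
Compare {#1, #2}: bandwidth cost 130 + fixed 100 = 230.
Compare {#2}: bandwidth cost 243 + fixed 61 = 304.

219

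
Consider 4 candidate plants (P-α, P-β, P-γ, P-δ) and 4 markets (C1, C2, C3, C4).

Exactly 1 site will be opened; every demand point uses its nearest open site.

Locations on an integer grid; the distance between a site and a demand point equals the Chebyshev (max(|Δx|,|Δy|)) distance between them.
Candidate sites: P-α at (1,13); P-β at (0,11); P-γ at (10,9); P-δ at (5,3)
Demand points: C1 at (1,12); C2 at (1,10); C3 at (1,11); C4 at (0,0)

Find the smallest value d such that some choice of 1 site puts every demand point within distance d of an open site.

9

Open {P-δ}.
  Farthest demand point is C1 at distance 9 (to P-δ); all others are ≤ 9.
With {P-γ} the worst case is 10.
With {P-β} the worst case is 11.
No size-1 selection achieves below 9.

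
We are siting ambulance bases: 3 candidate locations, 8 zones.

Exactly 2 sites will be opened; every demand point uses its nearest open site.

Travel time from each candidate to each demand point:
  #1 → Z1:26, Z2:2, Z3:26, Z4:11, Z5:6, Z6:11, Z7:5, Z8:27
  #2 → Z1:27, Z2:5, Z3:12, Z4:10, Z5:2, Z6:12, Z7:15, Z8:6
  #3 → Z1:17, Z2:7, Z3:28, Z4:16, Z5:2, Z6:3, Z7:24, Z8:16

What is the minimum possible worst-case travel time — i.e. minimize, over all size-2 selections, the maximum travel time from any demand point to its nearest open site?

17

Open {#2, #3}.
  Farthest demand point is Z1 at travel time 17 (to #3); all others are ≤ 17.
With {#1, #2} the worst case is 26.
With {#1, #3} the worst case is 26.
No size-2 selection achieves below 17.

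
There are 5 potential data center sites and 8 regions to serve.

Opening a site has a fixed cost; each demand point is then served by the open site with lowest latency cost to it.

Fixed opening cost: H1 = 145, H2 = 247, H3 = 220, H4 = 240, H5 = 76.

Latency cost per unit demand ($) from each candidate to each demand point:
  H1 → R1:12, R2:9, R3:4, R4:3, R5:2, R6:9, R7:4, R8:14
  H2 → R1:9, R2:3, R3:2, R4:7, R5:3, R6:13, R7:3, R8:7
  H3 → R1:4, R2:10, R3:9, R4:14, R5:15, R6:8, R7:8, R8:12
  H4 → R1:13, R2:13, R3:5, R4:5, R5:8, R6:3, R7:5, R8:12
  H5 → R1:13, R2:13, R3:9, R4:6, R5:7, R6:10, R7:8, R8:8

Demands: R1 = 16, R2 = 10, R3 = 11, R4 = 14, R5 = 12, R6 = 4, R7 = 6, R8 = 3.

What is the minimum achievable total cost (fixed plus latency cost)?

Open {H1}: assign each demand point to its cheapest open site.
  R1→H1 16×12=192, R2→H1 10×9=90, R3→H1 11×4=44, R4→H1 14×3=42, R5→H1 12×2=24, R6→H1 4×9=36, R7→H1 6×4=24, R8→H1 3×14=42
  latency cost 494, fixed 145 → total 639.
Compare {H2}: latency cost 421 + fixed 247 = 668.
Compare {H1, H5}: latency cost 476 + fixed 221 = 697.
Compare {H2, H5}: latency cost 395 + fixed 323 = 718.
All other subsets cost ≥ 668. Minimum total cost: 639.

639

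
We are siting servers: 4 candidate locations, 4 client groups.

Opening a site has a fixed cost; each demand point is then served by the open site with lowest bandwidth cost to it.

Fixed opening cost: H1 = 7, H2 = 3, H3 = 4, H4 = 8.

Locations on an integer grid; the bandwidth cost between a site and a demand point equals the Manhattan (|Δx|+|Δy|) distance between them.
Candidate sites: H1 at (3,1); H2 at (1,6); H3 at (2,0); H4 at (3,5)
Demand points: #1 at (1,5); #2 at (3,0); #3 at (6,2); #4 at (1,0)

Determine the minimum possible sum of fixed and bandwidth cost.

Open {H2, H3}: assign each demand point to its cheapest open site.
  #1→H2 1, #2→H3 1, #3→H3 6, #4→H3 1
  bandwidth cost 9, fixed 7 → total 16.
Compare {H3}: bandwidth cost 14 + fixed 4 = 18.
Compare {H1, H2}: bandwidth cost 9 + fixed 10 = 19.
Compare {H1}: bandwidth cost 14 + fixed 7 = 21.
All other subsets cost ≥ 18. Minimum total cost: 16.

16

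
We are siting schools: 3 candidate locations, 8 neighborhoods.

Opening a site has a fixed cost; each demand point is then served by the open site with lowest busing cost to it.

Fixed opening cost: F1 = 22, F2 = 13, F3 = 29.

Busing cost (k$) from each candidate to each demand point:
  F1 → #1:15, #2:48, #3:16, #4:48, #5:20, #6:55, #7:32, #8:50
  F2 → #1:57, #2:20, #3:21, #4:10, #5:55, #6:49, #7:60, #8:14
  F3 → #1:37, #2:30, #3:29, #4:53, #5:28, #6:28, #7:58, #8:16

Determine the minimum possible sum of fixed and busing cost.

Open {F1, F2}: assign each demand point to its cheapest open site.
  #1→F1 15, #2→F2 20, #3→F1 16, #4→F2 10, #5→F1 20, #6→F2 49, #7→F1 32, #8→F2 14
  busing cost 176, fixed 35 → total 211.
Compare {F1, F2, F3}: busing cost 155 + fixed 64 = 219.
Compare {F1, F3}: busing cost 205 + fixed 51 = 256.
Compare {F2, F3}: busing cost 216 + fixed 42 = 258.
All other subsets cost ≥ 219. Minimum total cost: 211.

211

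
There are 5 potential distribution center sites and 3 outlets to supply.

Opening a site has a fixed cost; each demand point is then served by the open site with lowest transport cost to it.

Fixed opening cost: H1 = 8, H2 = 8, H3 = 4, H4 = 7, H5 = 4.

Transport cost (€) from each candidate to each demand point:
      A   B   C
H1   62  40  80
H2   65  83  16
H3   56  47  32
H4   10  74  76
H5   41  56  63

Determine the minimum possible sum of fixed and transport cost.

89

Open {H1, H2, H4}: assign each demand point to its cheapest open site.
  A→H4 10, B→H1 40, C→H2 16
  transport cost 66, fixed 23 → total 89.
Compare {H2, H3, H4}: transport cost 73 + fixed 19 = 92.
Compare {H1, H2, H3, H4}: transport cost 66 + fixed 27 = 93.
Compare {H1, H2, H4, H5}: transport cost 66 + fixed 27 = 93.
All other subsets cost ≥ 92. Minimum total cost: 89.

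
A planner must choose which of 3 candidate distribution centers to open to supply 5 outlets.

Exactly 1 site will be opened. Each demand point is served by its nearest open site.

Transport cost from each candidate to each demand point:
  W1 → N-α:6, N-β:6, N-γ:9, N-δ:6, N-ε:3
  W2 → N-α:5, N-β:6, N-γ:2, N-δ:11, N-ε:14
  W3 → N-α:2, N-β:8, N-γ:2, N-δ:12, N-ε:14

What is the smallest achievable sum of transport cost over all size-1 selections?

30

Open {W1}.
  N-α→W1 6, N-β→W1 6, N-γ→W1 9, N-δ→W1 6, N-ε→W1 3  ⇒ total 30.
Compare {W2}: total 38.
Compare {W3}: total 38.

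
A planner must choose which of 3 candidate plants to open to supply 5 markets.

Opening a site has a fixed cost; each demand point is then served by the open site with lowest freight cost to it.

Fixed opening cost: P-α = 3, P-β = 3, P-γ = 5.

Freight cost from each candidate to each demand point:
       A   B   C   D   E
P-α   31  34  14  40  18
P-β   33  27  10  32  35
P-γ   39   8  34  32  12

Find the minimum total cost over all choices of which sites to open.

103

Open {P-β, P-γ}: assign each demand point to its cheapest open site.
  A→P-β 33, B→P-γ 8, C→P-β 10, D→P-β 32, E→P-γ 12
  freight cost 95, fixed 8 → total 103.
Compare {P-α, P-β, P-γ}: freight cost 93 + fixed 11 = 104.
Compare {P-α, P-γ}: freight cost 97 + fixed 8 = 105.
Compare {P-α, P-β}: freight cost 118 + fixed 6 = 124.
All other subsets cost ≥ 104. Minimum total cost: 103.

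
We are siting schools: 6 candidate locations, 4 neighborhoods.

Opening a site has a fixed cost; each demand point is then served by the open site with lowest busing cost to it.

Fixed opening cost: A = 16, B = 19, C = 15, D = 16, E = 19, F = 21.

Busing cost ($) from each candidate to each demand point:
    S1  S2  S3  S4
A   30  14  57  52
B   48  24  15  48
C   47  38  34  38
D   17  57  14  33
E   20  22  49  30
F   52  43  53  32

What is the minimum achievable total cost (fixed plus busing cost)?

110

Open {A, D}: assign each demand point to its cheapest open site.
  S1→D 17, S2→A 14, S3→D 14, S4→D 33
  busing cost 78, fixed 32 → total 110.
Compare {D, E}: busing cost 83 + fixed 35 = 118.
Compare {B, D}: busing cost 88 + fixed 35 = 123.
Compare {B, E}: busing cost 87 + fixed 38 = 125.
All other subsets cost ≥ 118. Minimum total cost: 110.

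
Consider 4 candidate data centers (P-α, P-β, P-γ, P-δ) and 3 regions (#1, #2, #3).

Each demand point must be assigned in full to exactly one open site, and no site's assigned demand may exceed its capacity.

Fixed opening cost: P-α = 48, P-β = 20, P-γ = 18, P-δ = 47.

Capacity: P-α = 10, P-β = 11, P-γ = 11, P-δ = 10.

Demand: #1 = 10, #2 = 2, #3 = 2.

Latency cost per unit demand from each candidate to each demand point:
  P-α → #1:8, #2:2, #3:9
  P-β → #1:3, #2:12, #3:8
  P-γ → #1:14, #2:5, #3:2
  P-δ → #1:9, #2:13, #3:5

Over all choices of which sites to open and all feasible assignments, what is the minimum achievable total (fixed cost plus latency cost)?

Open {P-β, P-γ}; cheapest assignment that respects the capacities:
  P-β (cap 11, load 10): #1 — cost 10×3 = 30
  P-γ (cap 11, load 4): #2, #3 — cost 2×5 + 2×2 = 14
  Shipping 44, fixed 38 → total 82.
  Any other capacity-feasible assignment to {P-β, P-γ} ships for at least 44.
Compare {P-α, P-β}: its best feasible assignment gives total 120.
Compare {P-α, P-β, P-γ}: its best feasible assignment gives total 124.
Every other set of open sites that can feasibly serve all demand totals ≥ 120 even under its best assignment. Minimum: 82.

82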